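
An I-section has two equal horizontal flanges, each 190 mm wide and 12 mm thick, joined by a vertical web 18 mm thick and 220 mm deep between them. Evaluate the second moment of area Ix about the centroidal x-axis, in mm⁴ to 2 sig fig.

Treat the section as a set of non-overlapping primitives; coordinates are from the bounding-box lower-left.
Bottom flange: 190 × 12, A = 2 280 mm², y = 6 mm, Ī = 27 360 mm⁴.
Web: 18 × 220, A = 3 960 mm², y = 122 mm, Ī = 15 972 000 mm⁴.
Top flange: 190 × 12, A = 2 280 mm², y = 238 mm, Ī = 27 360 mm⁴.
By symmetry the centroid is at mid-height, ȳ = 122 mm.
Transfer each piece to the centroidal x-axis using Ī + A·d² with d = y − 122:
  bottom flange: d = -116 mm → contributes +30 707 040 mm⁴
  web: d = 0 mm → contributes +15 972 000 mm⁴
  top flange: d = 116 mm → contributes +30 707 040 mm⁴
Total I = 77 386 080 mm⁴.

Ix ≈ 7.7 × 10⁷ mm⁴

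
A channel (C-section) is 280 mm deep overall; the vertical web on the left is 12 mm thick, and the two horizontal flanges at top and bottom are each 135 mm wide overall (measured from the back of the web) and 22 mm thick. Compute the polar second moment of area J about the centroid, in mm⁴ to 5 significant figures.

J ≈ 1.2854 × 10⁸ mm⁴

Treat the section as a set of non-overlapping primitives; coordinates are from the bounding-box lower-left.
Web: 12 × 280, A = 3 360 mm², y = 140 mm, Ī = 21 952 000 mm⁴.
Top flange (beyond web): 123 × 22, A = 2 706 mm², y = 269 mm, Ī = 109 142 mm⁴.
Bottom flange (beyond web): 123 × 22, A = 2 706 mm², y = 11 mm, Ī = 109 142 mm⁴.
By symmetry the centroid is at mid-height, ȳ = 140 mm.
Transfer each piece to the centroidal x-axis using Ī + A·d² with d = y − 140:
  web: d = 0 mm → contributes +21 952 000 mm⁴
  top flange (beyond web): d = 129 mm → contributes +45 139 688 mm⁴
  bottom flange (beyond web): d = -129 mm → contributes +45 139 688 mm⁴
Total I = 112 231 376 mm⁴.
For the y-axis: x̄ = 47.64501 mm.
Repeating about the centroidal y-axis gives I_y = 16 308 587 mm⁴.
Polar second moment: J = I_x + I_y = 128 539 963 mm⁴.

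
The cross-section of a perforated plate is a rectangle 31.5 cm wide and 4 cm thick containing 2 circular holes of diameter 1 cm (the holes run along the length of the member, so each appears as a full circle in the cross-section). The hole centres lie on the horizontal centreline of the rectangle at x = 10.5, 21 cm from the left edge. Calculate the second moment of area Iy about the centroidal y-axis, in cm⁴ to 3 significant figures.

Iy ≈ 1.04 × 10⁴ cm⁴

Split into non-overlapping primitives; take the origin at the lower-left of the bounding box.
Plate: 31.5 × 4, A = 126 cm², x = 15.75 cm, Ī = 10 419 cm⁴.
Hole 1 (subtracted): ⌀1, A = 0.7854 cm², x = 10.5 cm, Ī = 0.049087 cm⁴.
Hole 2 (subtracted): ⌀1, A = 0.7854 cm², x = 21 cm, Ī = 0.049087 cm⁴.
By symmetry the centroid is at mid-width, x̄ = 15.75 cm.
Transfer each piece to the centroidal y-axis using Ī + A·d² with d = x − 15.75:
  plate: d = 0 cm → contributes +10 419 cm⁴
  hole 1: d = -5.25 cm → contributes −21.697 cm⁴
  hole 2: d = 5.25 cm → contributes −21.697 cm⁴
Total I = 10 375 cm⁴.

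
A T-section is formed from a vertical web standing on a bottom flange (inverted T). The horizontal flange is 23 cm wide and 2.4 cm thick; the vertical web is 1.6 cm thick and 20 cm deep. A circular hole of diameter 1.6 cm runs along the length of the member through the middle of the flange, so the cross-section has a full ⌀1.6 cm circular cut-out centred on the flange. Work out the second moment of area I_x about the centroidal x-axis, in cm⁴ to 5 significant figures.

I_x ≈ 3599.1 cm⁴

Decompose the section into non-overlapping parts with the origin at the bottom-left of its bounding rectangle.
Flange: 23 × 2.4, A = 55.2 cm², y = 1.2 cm, Ī = 26.496 cm⁴.
Web: 1.6 × 20, A = 32 cm², y = 12.4 cm, Ī = 1066.667 cm⁴.
Hole (subtracted): ⌀1.6, A = 2.010619 cm², y = 1.2 cm, Ī = 0.3216991 cm⁴.
Centroid: ȳ = ΣA·y / ΣA = 5.407097 cm.
Transfer each piece to the centroidal x-axis using Ī + A·d² with d = y − 5.407097:
  flange: d = -4.207097 cm → contributes +1003.518 cm⁴
  web: d = 6.992903 cm → contributes +2631.489 cm⁴
  hole: d = -4.207097 cm → contributes −35.90899 cm⁴
Total I = 3599.097 cm⁴.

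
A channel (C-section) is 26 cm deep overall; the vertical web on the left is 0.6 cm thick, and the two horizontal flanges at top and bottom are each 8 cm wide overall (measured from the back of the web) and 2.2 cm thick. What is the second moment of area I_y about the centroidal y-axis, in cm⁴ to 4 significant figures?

I_y ≈ 317.8 cm⁴

Decompose the section into non-overlapping parts with the origin at the bottom-left of its bounding rectangle.
Web: 0.6 × 26, A = 15.6 cm², x = 0.3 cm, Ī = 0.468 cm⁴.
Top flange (beyond web): 7.4 × 2.2, A = 16.28 cm², x = 4.3 cm, Ī = 74.2911 cm⁴.
Bottom flange (beyond web): 7.4 × 2.2, A = 16.28 cm², x = 4.3 cm, Ī = 74.2911 cm⁴.
Centroid: x̄ = ΣA·x / ΣA = 3.00432 cm.
Transfer each piece to the centroidal y-axis using Ī + A·d² with d = x − 3.00432:
  web: d = -2.70432 cm → contributes +114.556 cm⁴
  top flange (beyond web): d = 1.29568 cm → contributes +101.622 cm⁴
  bottom flange (beyond web): d = 1.29568 cm → contributes +101.622 cm⁴
Total I = 317.8 cm⁴.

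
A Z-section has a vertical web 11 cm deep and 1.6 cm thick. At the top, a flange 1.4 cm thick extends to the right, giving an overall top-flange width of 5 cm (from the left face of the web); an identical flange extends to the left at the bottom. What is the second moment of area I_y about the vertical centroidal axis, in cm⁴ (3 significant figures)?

Split into non-overlapping primitives; take the origin at the lower-left of the bounding box.
Web: 1.6 × 11, A = 17.6 cm², x = 4.2 cm, Ī = 3.7547 cm⁴.
Top flange (beyond web): 3.4 × 1.4, A = 4.76 cm², x = 6.7 cm, Ī = 4.5855 cm⁴.
Bottom flange (beyond web): 3.4 × 1.4, A = 4.76 cm², x = 1.7 cm, Ī = 4.5855 cm⁴.
Centroid: x̄ = ΣA·x / ΣA = 4.2 cm.
Transfer each piece to the vertical centroidal axis using Ī + A·d² with d = x − 4.2:
  web: d = 0 cm → contributes +3.7547 cm⁴
  top flange (beyond web): d = 2.5 cm → contributes +34.335 cm⁴
  bottom flange (beyond web): d = -2.5 cm → contributes +34.335 cm⁴
Total I = 72.426 cm⁴.

I_y ≈ 72.4 cm⁴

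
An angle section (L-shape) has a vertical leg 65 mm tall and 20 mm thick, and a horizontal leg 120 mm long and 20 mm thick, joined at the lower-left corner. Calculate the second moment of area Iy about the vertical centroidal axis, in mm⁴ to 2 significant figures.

Decompose the section into non-overlapping parts with the origin at the bottom-left of its bounding rectangle.
Vertical leg: 20 × 65, A = 1 300 mm², x = 10 mm, Ī = 43 333 mm⁴.
Horizontal leg (remainder): 100 × 20, A = 2 000 mm², x = 70 mm, Ī = 1 666 667 mm⁴.
Centroid: x̄ = ΣA·x / ΣA = 46.36 mm.
Transfer each piece to the vertical centroidal axis using Ī + A·d² with d = x − 46.36:
  vertical leg: d = -36.36 mm → contributes +1 762 342 mm⁴
  horizontal leg (remainder): d = 23.64 mm → contributes +2 784 022 mm⁴
Total I = 4 546 364 mm⁴.

Iy ≈ 4.5 × 10⁶ mm⁴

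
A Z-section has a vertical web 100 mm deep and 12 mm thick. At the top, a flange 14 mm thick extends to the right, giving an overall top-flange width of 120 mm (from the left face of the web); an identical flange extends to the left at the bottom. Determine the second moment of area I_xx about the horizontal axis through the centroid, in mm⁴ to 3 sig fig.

I_xx ≈ 6.64 × 10⁶ mm⁴

Treat the section as a set of non-overlapping primitives; coordinates are from the bounding-box lower-left.
Web: 12 × 100, A = 1 200 mm², y = 50 mm, Ī = 1 000 000 mm⁴.
Top flange (beyond web): 108 × 14, A = 1 512 mm², y = 93 mm, Ī = 24 696 mm⁴.
Bottom flange (beyond web): 108 × 14, A = 1 512 mm², y = 7 mm, Ī = 24 696 mm⁴.
Centroid: ȳ = ΣA·y / ΣA = 50 mm.
Transfer each piece to the horizontal axis through the centroid using Ī + A·d² with d = y − 50:
  web: d = 0 mm → contributes +1 000 000 mm⁴
  top flange (beyond web): d = 43 mm → contributes +2 820 384 mm⁴
  bottom flange (beyond web): d = -43 mm → contributes +2 820 384 mm⁴
Total I = 6 640 768 mm⁴.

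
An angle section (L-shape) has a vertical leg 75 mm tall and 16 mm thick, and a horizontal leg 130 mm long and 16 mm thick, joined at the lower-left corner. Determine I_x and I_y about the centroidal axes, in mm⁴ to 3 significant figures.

I_x ≈ 1.23 × 10⁶ mm⁴, I_y ≈ 5.06 × 10⁶ mm⁴

Decompose the section into non-overlapping parts with the origin at the bottom-left of its bounding rectangle.
Vertical leg: 16 × 75, A = 1 200 mm², y = 37.5 mm, Ī = 562 500 mm⁴.
Horizontal leg (remainder): 114 × 16, A = 1 824 mm², y = 8 mm, Ī = 38 912 mm⁴.
Centroid: ȳ = ΣA·y / ΣA = 19.706 mm.
Transfer each piece to the centroidal x-axis using Ī + A·d² with d = y − 19.706:
  vertical leg: d = 17.794 mm → contributes +942 437 mm⁴
  horizontal leg (remainder): d = -11.706 mm → contributes +288 870 mm⁴
Total I = 1 231 307 mm⁴.
For the y-axis: x̄ = 47.206 mm.
Repeating about the centroidal y-axis gives I_y = 5 059 087 mm⁴.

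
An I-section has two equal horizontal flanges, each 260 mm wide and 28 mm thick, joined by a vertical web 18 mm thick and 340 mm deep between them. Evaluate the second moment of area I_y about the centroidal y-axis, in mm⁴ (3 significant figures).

Decompose the section into non-overlapping parts with the origin at the bottom-left of its bounding rectangle.
Bottom flange: 260 × 28, A = 7 280 mm², x = 130 mm, Ī = 41 010 667 mm⁴.
Web: 18 × 340, A = 6 120 mm², x = 130 mm, Ī = 165 240 mm⁴.
Top flange: 260 × 28, A = 7 280 mm², x = 130 mm, Ī = 41 010 667 mm⁴.
By symmetry the centroid is at mid-width, x̄ = 130 mm.
All pieces are centred on the centroidal y-axis, so I = ΣĪ = 82 186 573 mm⁴.

I_y ≈ 8.22 × 10⁷ mm⁴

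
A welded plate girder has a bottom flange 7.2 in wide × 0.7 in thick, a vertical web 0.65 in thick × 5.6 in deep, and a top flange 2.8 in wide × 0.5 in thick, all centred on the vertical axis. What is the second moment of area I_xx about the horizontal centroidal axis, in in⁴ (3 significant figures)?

Decompose the section into non-overlapping parts with the origin at the bottom-left of its bounding rectangle.
Bottom plate: 7.2 × 0.7, A = 5.04 in², y = 0.35 in, Ī = 0.2058 in⁴.
Web plate: 0.65 × 5.6, A = 3.64 in², y = 3.5 in, Ī = 9.5125 in⁴.
Top plate: 2.8 × 0.5, A = 1.4 in², y = 6.55 in, Ī = 0.029167 in⁴.
Centroid: ȳ = ΣA·y / ΣA = 2.3486 in.
Transfer each piece to the horizontal centroidal axis using Ī + A·d² with d = y − 2.3486:
  bottom plate: d = -1.9986 in → contributes +20.338 in⁴
  web plate: d = 1.1514 in → contributes +14.338 in⁴
  top plate: d = 4.2014 in → contributes +24.742 in⁴
Total I = 59.417 in⁴.

I_xx ≈ 59.4 in⁴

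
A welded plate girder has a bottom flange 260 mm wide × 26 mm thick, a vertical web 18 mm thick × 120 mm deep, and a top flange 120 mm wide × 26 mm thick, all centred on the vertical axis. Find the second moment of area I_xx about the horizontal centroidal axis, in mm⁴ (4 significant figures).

Break the section into simple shapes (no overlaps), measuring from the bottom-left corner of the bounding box.
Bottom plate: 260 × 26, A = 6 760 mm², y = 13 mm, Ī = 380 813 mm⁴.
Web plate: 18 × 120, A = 2 160 mm², y = 86 mm, Ī = 2 592 000 mm⁴.
Top plate: 120 × 26, A = 3 120 mm², y = 159 mm, Ī = 175 760 mm⁴.
Centroid: ȳ = ΣA·y / ΣA = 63.9302 mm.
Transfer each piece to the horizontal centroidal axis using Ī + A·d² with d = y − 63.9302:
  bottom plate: d = -50.9302 mm → contributes +17 915 500 mm⁴
  web plate: d = 22.0698 mm → contributes +3 644 081 mm⁴
  top plate: d = 95.0698 mm → contributes +28 375 133 mm⁴
Total I = 49 934 715 mm⁴.

I_xx ≈ 4.993 × 10⁷ mm⁴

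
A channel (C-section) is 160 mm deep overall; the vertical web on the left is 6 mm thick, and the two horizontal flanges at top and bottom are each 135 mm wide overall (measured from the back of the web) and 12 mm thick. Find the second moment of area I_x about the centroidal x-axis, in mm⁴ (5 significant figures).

Split into non-overlapping primitives; take the origin at the lower-left of the bounding box.
Web: 6 × 160, A = 960 mm², y = 80 mm, Ī = 2 048 000 mm⁴.
Top flange (beyond web): 129 × 12, A = 1 548 mm², y = 154 mm, Ī = 18 576 mm⁴.
Bottom flange (beyond web): 129 × 12, A = 1 548 mm², y = 6 mm, Ī = 18 576 mm⁴.
By symmetry the centroid is at mid-height, ȳ = 80 mm.
Transfer each piece to the centroidal x-axis using Ī + A·d² with d = y − 80:
  web: d = 0 mm → contributes +2 048 000 mm⁴
  top flange (beyond web): d = 74 mm → contributes +8 495 424 mm⁴
  bottom flange (beyond web): d = -74 mm → contributes +8 495 424 mm⁴
Total I = 19 038 848 mm⁴.

I_x ≈ 1.9039 × 10⁷ mm⁴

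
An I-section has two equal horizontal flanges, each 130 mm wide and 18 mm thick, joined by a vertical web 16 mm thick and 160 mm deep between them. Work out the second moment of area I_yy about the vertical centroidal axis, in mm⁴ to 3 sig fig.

Split into non-overlapping primitives; take the origin at the lower-left of the bounding box.
Bottom flange: 130 × 18, A = 2 340 mm², x = 65 mm, Ī = 3 295 500 mm⁴.
Web: 16 × 160, A = 2 560 mm², x = 65 mm, Ī = 54 613 mm⁴.
Top flange: 130 × 18, A = 2 340 mm², x = 65 mm, Ī = 3 295 500 mm⁴.
By symmetry the centroid is at mid-width, x̄ = 65 mm.
All pieces are centred on the vertical centroidal axis, so I = ΣĪ = 6 645 613 mm⁴.

I_yy ≈ 6.65 × 10⁶ mm⁴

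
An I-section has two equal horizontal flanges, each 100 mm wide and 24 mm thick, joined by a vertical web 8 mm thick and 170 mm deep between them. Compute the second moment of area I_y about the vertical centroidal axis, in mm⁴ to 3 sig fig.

Decompose the section into non-overlapping parts with the origin at the bottom-left of its bounding rectangle.
Bottom flange: 100 × 24, A = 2 400 mm², x = 50 mm, Ī = 2 000 000 mm⁴.
Web: 8 × 170, A = 1 360 mm², x = 50 mm, Ī = 7253.3 mm⁴.
Top flange: 100 × 24, A = 2 400 mm², x = 50 mm, Ī = 2 000 000 mm⁴.
By symmetry the centroid is at mid-width, x̄ = 50 mm.
All pieces are centred on the vertical centroidal axis, so I = ΣĪ = 4 007 253 mm⁴.

I_y ≈ 4.01 × 10⁶ mm⁴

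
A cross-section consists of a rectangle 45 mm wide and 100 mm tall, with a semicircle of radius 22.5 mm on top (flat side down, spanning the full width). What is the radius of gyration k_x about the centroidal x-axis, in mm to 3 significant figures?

Treat the section as a set of non-overlapping primitives; coordinates are from the bounding-box lower-left.
Rectangular body: 45 × 100, A = 4 500 mm², y = 50 mm, Ī = 3 750 000 mm⁴.
Semicircular cap: semicircle r = 22.5, A = 795.22 mm², y = 109.55 mm, Ī = 28 130 mm⁴.
Centroid: ȳ = ΣA·y / ΣA = 58.943 mm.
Transfer each piece to the centroidal x-axis using Ī + A·d² with d = y − 58.943:
  rectangular body: d = -8.9429 mm → contributes +4 109 889 mm⁴
  semicircular cap: d = 50.606 mm → contributes +2 064 683 mm⁴
Total I = 6 174 572 mm⁴.
Radius of gyration: k = √(I/A) = √(6 174 572 / 5295.2) = 34.148 mm.

k_x ≈ 34.1 mm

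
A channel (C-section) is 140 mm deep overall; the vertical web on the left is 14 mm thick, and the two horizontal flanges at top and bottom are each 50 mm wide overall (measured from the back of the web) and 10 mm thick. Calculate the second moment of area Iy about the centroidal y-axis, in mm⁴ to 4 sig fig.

Break the section into simple shapes (no overlaps), measuring from the bottom-left corner of the bounding box.
Web: 14 × 140, A = 1 960 mm², x = 7 mm, Ī = 32013.3 mm⁴.
Top flange (beyond web): 36 × 10, A = 360 mm², x = 32 mm, Ī = 38 880 mm⁴.
Bottom flange (beyond web): 36 × 10, A = 360 mm², x = 32 mm, Ī = 38 880 mm⁴.
Centroid: x̄ = ΣA·x / ΣA = 13.7164 mm.
Transfer each piece to the centroidal y-axis using Ī + A·d² with d = x − 13.7164:
  web: d = -6.71642 mm → contributes +120 429 mm⁴
  top flange (beyond web): d = 18.2836 mm → contributes +159 224 mm⁴
  bottom flange (beyond web): d = 18.2836 mm → contributes +159 224 mm⁴
Total I = 438 878 mm⁴.

Iy ≈ 4.389 × 10⁵ mm⁴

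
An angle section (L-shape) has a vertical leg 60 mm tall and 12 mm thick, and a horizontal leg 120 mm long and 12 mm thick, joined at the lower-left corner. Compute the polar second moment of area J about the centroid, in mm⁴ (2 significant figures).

J ≈ 3.4 × 10⁶ mm⁴

Split into non-overlapping primitives; take the origin at the lower-left of the bounding box.
Vertical leg: 12 × 60, A = 720 mm², y = 30 mm, Ī = 216 000 mm⁴.
Horizontal leg (remainder): 108 × 12, A = 1 296 mm², y = 6 mm, Ī = 15 552 mm⁴.
Centroid: ȳ = ΣA·y / ΣA = 14.57 mm.
Transfer each piece to the centroidal x-axis using Ī + A·d² with d = y − 14.57:
  vertical leg: d = 15.43 mm → contributes +387 389 mm⁴
  horizontal leg (remainder): d = -8.571 mm → contributes +110 768 mm⁴
Total I = 498 158 mm⁴.
For the y-axis: x̄ = 44.57 mm.
Repeating about the centroidal y-axis gives I_y = 2 934 638 mm⁴.
Polar second moment: J = I_x + I_y = 3 432 795 mm⁴.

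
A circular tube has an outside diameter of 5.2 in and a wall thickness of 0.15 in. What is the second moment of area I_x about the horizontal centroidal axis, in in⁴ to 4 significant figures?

Treat the section as a set of non-overlapping primitives; coordinates are from the bounding-box lower-left.
Outer circle: ⌀5.2, A = 21.2372 in², y = 2.6 in, Ī = 35.8908 in⁴.
Bore (subtracted): ⌀4.9, A = 18.8574 in², y = 2.6 in, Ī = 28.2979 in⁴.
By symmetry the centroid is at mid-height, ȳ = 2.6 in.
All pieces are centred on the horizontal centroidal axis, so I = ΣĪ (holes subtracted) = 7.59291 in⁴.

I_x ≈ 7.593 in⁴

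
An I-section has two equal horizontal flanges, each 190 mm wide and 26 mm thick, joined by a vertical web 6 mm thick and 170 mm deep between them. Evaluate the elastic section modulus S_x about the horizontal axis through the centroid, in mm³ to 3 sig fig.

S_x ≈ 8.82 × 10⁵ mm³

Decompose the section into non-overlapping parts with the origin at the bottom-left of its bounding rectangle.
Bottom flange: 190 × 26, A = 4 940 mm², y = 13 mm, Ī = 278 287 mm⁴.
Web: 6 × 170, A = 1 020 mm², y = 111 mm, Ī = 2 456 500 mm⁴.
Top flange: 190 × 26, A = 4 940 mm², y = 209 mm, Ī = 278 287 mm⁴.
By symmetry the centroid is at mid-height, ȳ = 111 mm.
Transfer each piece to the horizontal axis through the centroid using Ī + A·d² with d = y − 111:
  bottom flange: d = -98 mm → contributes +47 722 047 mm⁴
  web: d = 0 mm → contributes +2 456 500 mm⁴
  top flange: d = 98 mm → contributes +47 722 047 mm⁴
Total I = 97 900 593 mm⁴.
Extreme fibre distance c = 111 mm; S = I/c = 881 987 mm³.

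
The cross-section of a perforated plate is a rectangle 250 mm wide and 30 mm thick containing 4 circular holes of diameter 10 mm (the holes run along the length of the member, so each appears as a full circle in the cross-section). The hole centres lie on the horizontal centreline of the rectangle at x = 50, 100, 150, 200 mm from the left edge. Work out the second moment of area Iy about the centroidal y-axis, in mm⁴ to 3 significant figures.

Decompose the section into non-overlapping parts with the origin at the bottom-left of its bounding rectangle.
Plate: 250 × 30, A = 7 500 mm², x = 125 mm, Ī = 39 062 500 mm⁴.
Hole 1 (subtracted): ⌀10, A = 78.54 mm², x = 50 mm, Ī = 490.87 mm⁴.
Hole 2 (subtracted): ⌀10, A = 78.54 mm², x = 100 mm, Ī = 490.87 mm⁴.
Hole 3 (subtracted): ⌀10, A = 78.54 mm², x = 150 mm, Ī = 490.87 mm⁴.
Hole 4 (subtracted): ⌀10, A = 78.54 mm², x = 200 mm, Ī = 490.87 mm⁴.
By symmetry the centroid is at mid-width, x̄ = 125 mm.
Transfer each piece to the centroidal y-axis using Ī + A·d² with d = x − 125:
  plate: d = 0 mm → contributes +39 062 500 mm⁴
  hole 1: d = -75 mm → contributes −442 277 mm⁴
  hole 2: d = -25 mm → contributes −49 578 mm⁴
  hole 3: d = 25 mm → contributes −49 578 mm⁴
  hole 4: d = 75 mm → contributes −442 277 mm⁴
Total I = 38 078 789 mm⁴.

Iy ≈ 3.81 × 10⁷ mm⁴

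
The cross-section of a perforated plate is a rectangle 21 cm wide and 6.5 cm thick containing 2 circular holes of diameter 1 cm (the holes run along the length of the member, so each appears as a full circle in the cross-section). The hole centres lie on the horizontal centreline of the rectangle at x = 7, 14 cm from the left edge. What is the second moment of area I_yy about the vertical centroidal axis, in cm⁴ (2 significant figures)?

I_yy ≈ 5000 cm⁴

Break the section into simple shapes (no overlaps), measuring from the bottom-left corner of the bounding box.
Plate: 21 × 6.5, A = 136.5 cm², x = 10.5 cm, Ī = 5 016 cm⁴.
Hole 1 (subtracted): ⌀1, A = 0.7854 cm², x = 7 cm, Ī = 0.04909 cm⁴.
Hole 2 (subtracted): ⌀1, A = 0.7854 cm², x = 14 cm, Ī = 0.04909 cm⁴.
By symmetry the centroid is at mid-width, x̄ = 10.5 cm.
Transfer each piece to the vertical centroidal axis using Ī + A·d² with d = x − 10.5:
  plate: d = 0 cm → contributes +5 016 cm⁴
  hole 1: d = -3.5 cm → contributes −9.67 cm⁴
  hole 2: d = 3.5 cm → contributes −9.67 cm⁴
Total I = 4 997 cm⁴.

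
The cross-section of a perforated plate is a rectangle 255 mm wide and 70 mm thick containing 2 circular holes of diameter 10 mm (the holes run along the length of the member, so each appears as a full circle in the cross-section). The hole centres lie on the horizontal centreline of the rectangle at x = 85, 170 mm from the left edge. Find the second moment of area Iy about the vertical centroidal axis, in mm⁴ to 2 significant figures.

Break the section into simple shapes (no overlaps), measuring from the bottom-left corner of the bounding box.
Plate: 255 × 70, A = 17 850 mm², x = 127.5 mm, Ī = 96 724 688 mm⁴.
Hole 1 (subtracted): ⌀10, A = 78.54 mm², x = 85 mm, Ī = 490.9 mm⁴.
Hole 2 (subtracted): ⌀10, A = 78.54 mm², x = 170 mm, Ī = 490.9 mm⁴.
By symmetry the centroid is at mid-width, x̄ = 127.5 mm.
Transfer each piece to the vertical centroidal axis using Ī + A·d² with d = x − 127.5:
  plate: d = 0 mm → contributes +96 724 688 mm⁴
  hole 1: d = -42.5 mm → contributes −142 353 mm⁴
  hole 2: d = 42.5 mm → contributes −142 353 mm⁴
Total I = 96 439 981 mm⁴.

Iy ≈ 9.6 × 10⁷ mm⁴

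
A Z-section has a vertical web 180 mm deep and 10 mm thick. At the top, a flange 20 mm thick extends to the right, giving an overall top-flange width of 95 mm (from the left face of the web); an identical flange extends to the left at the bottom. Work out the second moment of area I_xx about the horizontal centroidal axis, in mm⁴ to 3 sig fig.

Decompose the section into non-overlapping parts with the origin at the bottom-left of its bounding rectangle.
Web: 10 × 180, A = 1 800 mm², y = 90 mm, Ī = 4 860 000 mm⁴.
Top flange (beyond web): 85 × 20, A = 1 700 mm², y = 170 mm, Ī = 56 667 mm⁴.
Bottom flange (beyond web): 85 × 20, A = 1 700 mm², y = 10 mm, Ī = 56 667 mm⁴.
Centroid: ȳ = ΣA·y / ΣA = 90 mm.
Transfer each piece to the horizontal centroidal axis using Ī + A·d² with d = y − 90:
  web: d = 0 mm → contributes +4 860 000 mm⁴
  top flange (beyond web): d = 80 mm → contributes +10 936 667 mm⁴
  bottom flange (beyond web): d = -80 mm → contributes +10 936 667 mm⁴
Total I = 26 733 333 mm⁴.

I_xx ≈ 2.67 × 10⁷ mm⁴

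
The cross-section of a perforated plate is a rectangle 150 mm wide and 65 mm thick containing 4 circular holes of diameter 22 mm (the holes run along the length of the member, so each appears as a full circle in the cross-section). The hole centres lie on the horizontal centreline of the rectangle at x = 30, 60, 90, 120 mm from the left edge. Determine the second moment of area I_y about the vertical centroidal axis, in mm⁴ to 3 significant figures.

I_y ≈ 1.65 × 10⁷ mm⁴

Treat the section as a set of non-overlapping primitives; coordinates are from the bounding-box lower-left.
Plate: 150 × 65, A = 9 750 mm², x = 75 mm, Ī = 18 281 250 mm⁴.
Hole 1 (subtracted): ⌀22, A = 380.13 mm², x = 30 mm, Ī = 11 499 mm⁴.
Hole 2 (subtracted): ⌀22, A = 380.13 mm², x = 60 mm, Ī = 11 499 mm⁴.
Hole 3 (subtracted): ⌀22, A = 380.13 mm², x = 90 mm, Ī = 11 499 mm⁴.
Hole 4 (subtracted): ⌀22, A = 380.13 mm², x = 120 mm, Ī = 11 499 mm⁴.
By symmetry the centroid is at mid-width, x̄ = 75 mm.
Transfer each piece to the vertical centroidal axis using Ī + A·d² with d = x − 75:
  plate: d = 0 mm → contributes +18 281 250 mm⁴
  hole 1: d = -45 mm → contributes −781 268 mm⁴
  hole 2: d = -15 mm → contributes −97 029 mm⁴
  hole 3: d = 15 mm → contributes −97 029 mm⁴
  hole 4: d = 45 mm → contributes −781 268 mm⁴
Total I = 16 524 657 mm⁴.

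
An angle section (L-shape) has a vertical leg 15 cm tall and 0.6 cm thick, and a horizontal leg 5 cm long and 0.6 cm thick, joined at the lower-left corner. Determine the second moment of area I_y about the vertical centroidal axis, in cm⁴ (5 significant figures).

Break the section into simple shapes (no overlaps), measuring from the bottom-left corner of the bounding box.
Vertical leg: 0.6 × 15, A = 9 cm², x = 0.3 cm, Ī = 0.27 cm⁴.
Horizontal leg (remainder): 4.4 × 0.6, A = 2.64 cm², x = 2.8 cm, Ī = 4.2592 cm⁴.
Centroid: x̄ = ΣA·x / ΣA = 0.8670103 cm.
Transfer each piece to the vertical centroidal axis using Ī + A·d² with d = x − 0.8670103:
  vertical leg: d = -0.5670103 cm → contributes +3.163506 cm⁴
  horizontal leg (remainder): d = 1.93299 cm → contributes +14.12343 cm⁴
Total I = 17.28693 cm⁴.

I_y ≈ 17.287 cm⁴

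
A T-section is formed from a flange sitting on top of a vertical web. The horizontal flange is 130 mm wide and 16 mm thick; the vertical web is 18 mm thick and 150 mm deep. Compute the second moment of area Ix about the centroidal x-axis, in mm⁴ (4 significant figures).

Ix ≈ 1.320 × 10⁷ mm⁴

Break the section into simple shapes (no overlaps), measuring from the bottom-left corner of the bounding box.
Flange: 130 × 16, A = 2 080 mm², y = 158 mm, Ī = 44373.3 mm⁴.
Web: 18 × 150, A = 2 700 mm², y = 75 mm, Ī = 5 062 500 mm⁴.
Centroid: ȳ = ΣA·y / ΣA = 111.117 mm.
Transfer each piece to the centroidal x-axis using Ī + A·d² with d = y − 111.117:
  flange: d = 46.8828 mm → contributes +4 616 216 mm⁴
  web: d = -36.1172 mm → contributes +8 584 512 mm⁴
Total I = 13 200 728 mm⁴.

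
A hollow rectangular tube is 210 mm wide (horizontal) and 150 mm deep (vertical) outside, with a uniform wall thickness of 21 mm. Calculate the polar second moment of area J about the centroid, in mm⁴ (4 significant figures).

Decompose the section into non-overlapping parts with the origin at the bottom-left of its bounding rectangle.
Outer rectangle: 210 × 150, A = 31 500 mm², y = 75 mm, Ī = 59 062 500 mm⁴.
Inner void (subtracted): 168 × 108, A = 18 144 mm², y = 75 mm, Ī = 17 635 968 mm⁴.
By symmetry the centroid is at mid-height, ȳ = 75 mm.
All pieces are centred on the centroidal x-axis, so I = ΣĪ (holes subtracted) = 41 426 532 mm⁴.
Repeating about the centroidal y-axis gives I_y = 73 087 812 mm⁴.
Polar second moment: J = I_x + I_y = 114 514 344 mm⁴.

J ≈ 1.145 × 10⁸ mm⁴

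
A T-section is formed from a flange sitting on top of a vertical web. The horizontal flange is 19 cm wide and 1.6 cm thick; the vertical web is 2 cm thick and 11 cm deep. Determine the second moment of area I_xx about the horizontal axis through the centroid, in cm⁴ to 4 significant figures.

I_xx ≈ 734.9 cm⁴

Split into non-overlapping primitives; take the origin at the lower-left of the bounding box.
Flange: 19 × 1.6, A = 30.4 cm², y = 11.8 cm, Ī = 6.48533 cm⁴.
Web: 2 × 11, A = 22 cm², y = 5.5 cm, Ī = 221.833 cm⁴.
Centroid: ȳ = ΣA·y / ΣA = 9.15496 cm.
Transfer each piece to the horizontal axis through the centroid using Ī + A·d² with d = y − 9.15496:
  flange: d = 2.64504 cm → contributes +219.171 cm⁴
  web: d = -3.65496 cm → contributes +515.726 cm⁴
Total I = 734.896 cm⁴.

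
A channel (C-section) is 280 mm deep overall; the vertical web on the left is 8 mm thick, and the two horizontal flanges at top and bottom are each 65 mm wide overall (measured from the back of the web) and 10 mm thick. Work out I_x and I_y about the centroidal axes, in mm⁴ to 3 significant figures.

Decompose the section into non-overlapping parts with the origin at the bottom-left of its bounding rectangle.
Web: 8 × 280, A = 2 240 mm², y = 140 mm, Ī = 14 634 667 mm⁴.
Top flange (beyond web): 57 × 10, A = 570 mm², y = 275 mm, Ī = 4 750 mm⁴.
Bottom flange (beyond web): 57 × 10, A = 570 mm², y = 5 mm, Ī = 4 750 mm⁴.
By symmetry the centroid is at mid-height, ȳ = 140 mm.
Transfer each piece to the centroidal x-axis using Ī + A·d² with d = y − 140:
  web: d = 0 mm → contributes +14 634 667 mm⁴
  top flange (beyond web): d = 135 mm → contributes +10 393 000 mm⁴
  bottom flange (beyond web): d = -135 mm → contributes +10 393 000 mm⁴
Total I = 35 420 667 mm⁴.
For the y-axis: x̄ = 14.962 mm.
Repeating about the centroidal y-axis gives I_y = 1 118 602 mm⁴.

I_x ≈ 3.54 × 10⁷ mm⁴, I_y ≈ 1.12 × 10⁶ mm⁴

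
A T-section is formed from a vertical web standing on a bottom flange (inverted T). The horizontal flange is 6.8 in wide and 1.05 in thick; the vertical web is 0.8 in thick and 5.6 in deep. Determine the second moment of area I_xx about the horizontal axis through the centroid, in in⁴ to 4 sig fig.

I_xx ≈ 42.80 in⁴

Split into non-overlapping primitives; take the origin at the lower-left of the bounding box.
Flange: 6.8 × 1.05, A = 7.14 in², y = 0.525 in, Ī = 0.655988 in⁴.
Web: 0.8 × 5.6, A = 4.48 in², y = 3.85 in, Ī = 11.7077 in⁴.
Centroid: ȳ = ΣA·y / ΣA = 1.80693 in.
Transfer each piece to the horizontal axis through the centroid using Ī + A·d² with d = y − 1.80693:
  flange: d = -1.28193 in → contributes +12.3894 in⁴
  web: d = 2.04307 in → contributes +30.4079 in⁴
Total I = 42.7973 in⁴.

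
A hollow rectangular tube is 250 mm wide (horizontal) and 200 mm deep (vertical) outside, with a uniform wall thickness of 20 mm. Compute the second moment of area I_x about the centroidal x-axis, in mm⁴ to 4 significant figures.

Split into non-overlapping primitives; take the origin at the lower-left of the bounding box.
Outer rectangle: 250 × 200, A = 50 000 mm², y = 100 mm, Ī = 166 666 667 mm⁴.
Inner void (subtracted): 210 × 160, A = 33 600 mm², y = 100 mm, Ī = 71 680 000 mm⁴.
By symmetry the centroid is at mid-height, ȳ = 100 mm.
All pieces are centred on the centroidal x-axis, so I = ΣĪ (holes subtracted) = 94 986 667 mm⁴.

I_x ≈ 9.499 × 10⁷ mm⁴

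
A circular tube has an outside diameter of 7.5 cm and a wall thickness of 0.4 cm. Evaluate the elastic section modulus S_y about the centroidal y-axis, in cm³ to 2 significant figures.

Split into non-overlapping primitives; take the origin at the lower-left of the bounding box.
Outer circle: ⌀7.5, A = 44.18 cm², x = 3.75 cm, Ī = 155.3 cm⁴.
Bore (subtracted): ⌀6.7, A = 35.26 cm², x = 3.75 cm, Ī = 98.92 cm⁴.
By symmetry the centroid is at mid-width, x̄ = 3.75 cm.
All pieces are centred on the centroidal y-axis, so I = ΣĪ (holes subtracted) = 56.4 cm⁴.
Extreme fibre distance c = 3.75 cm; S = I/c = 15.04 cm³.

S_y ≈ 15 cm³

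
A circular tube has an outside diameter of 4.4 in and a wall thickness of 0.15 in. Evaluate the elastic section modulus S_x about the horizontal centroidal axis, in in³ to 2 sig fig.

S_x ≈ 2.1 in³

Split into non-overlapping primitives; take the origin at the lower-left of the bounding box.
Outer circle: ⌀4.4, A = 15.21 in², y = 2.2 in, Ī = 18.4 in⁴.
Bore (subtracted): ⌀4.1, A = 13.2 in², y = 2.2 in, Ī = 13.87 in⁴.
By symmetry the centroid is at mid-height, ȳ = 2.2 in.
All pieces are centred on the horizontal centroidal axis, so I = ΣĪ (holes subtracted) = 4.528 in⁴.
Extreme fibre distance c = 2.2 in; S = I/c = 2.058 in³.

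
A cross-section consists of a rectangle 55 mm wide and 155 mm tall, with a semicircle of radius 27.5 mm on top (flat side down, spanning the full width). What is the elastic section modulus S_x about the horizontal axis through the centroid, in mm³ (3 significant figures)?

Split into non-overlapping primitives; take the origin at the lower-left of the bounding box.
Rectangular body: 55 × 155, A = 8 525 mm², y = 77.5 mm, Ī = 17 067 760 mm⁴.
Semicircular cap: semicircle r = 27.5, A = 1187.9 mm², y = 166.67 mm, Ī = 62 772 mm⁴.
Centroid: ȳ = ΣA·y / ΣA = 88.406 mm.
Transfer each piece to the horizontal axis through the centroid using Ī + A·d² with d = y − 88.406:
  rectangular body: d = -10.906 mm → contributes +18 081 710 mm⁴
  semicircular cap: d = 78.265 mm → contributes +7 339 324 mm⁴
Total I = 25 421 035 mm⁴.
Extreme fibre distance c = 94.094 mm; S = I/c = 270 166 mm³.

S_x ≈ 2.70 × 10⁵ mm³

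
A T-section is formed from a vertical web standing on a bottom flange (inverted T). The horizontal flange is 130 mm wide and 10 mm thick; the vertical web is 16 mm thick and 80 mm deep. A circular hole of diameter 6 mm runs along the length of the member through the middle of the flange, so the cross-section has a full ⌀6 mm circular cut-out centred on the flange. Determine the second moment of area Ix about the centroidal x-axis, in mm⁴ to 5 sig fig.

Ix ≈ 1.9852 × 10⁶ mm⁴

Decompose the section into non-overlapping parts with the origin at the bottom-left of its bounding rectangle.
Flange: 130 × 10, A = 1 300 mm², y = 5 mm, Ī = 10833.33 mm⁴.
Web: 16 × 80, A = 1 280 mm², y = 50 mm, Ī = 682666.7 mm⁴.
Hole (subtracted): ⌀6, A = 28.27433 mm², y = 5 mm, Ī = 63.61725 mm⁴.
Centroid: ȳ = ΣA·y / ΣA = 27.57296 mm.
Transfer each piece to the centroidal x-axis using Ī + A·d² with d = y − 27.57296:
  flange: d = -22.57296 mm → contributes +673233.4 mm⁴
  web: d = 22.42704 mm → contributes +1 326 471 mm⁴
  hole: d = -22.57296 mm → contributes −14470.48 mm⁴
Total I = 1 985 234 mm⁴.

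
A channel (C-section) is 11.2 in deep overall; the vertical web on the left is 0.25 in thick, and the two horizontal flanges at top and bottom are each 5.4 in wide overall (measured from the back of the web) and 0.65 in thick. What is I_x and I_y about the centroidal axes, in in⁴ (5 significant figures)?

Decompose the section into non-overlapping parts with the origin at the bottom-left of its bounding rectangle.
Web: 0.25 × 11.2, A = 2.8 in², y = 5.6 in, Ī = 29.26933 in⁴.
Top flange (beyond web): 5.15 × 0.65, A = 3.3475 in², y = 10.875 in, Ī = 0.1178599 in⁴.
Bottom flange (beyond web): 5.15 × 0.65, A = 3.3475 in², y = 0.325 in, Ī = 0.1178599 in⁴.
By symmetry the centroid is at mid-height, ȳ = 5.6 in.
Transfer each piece to the centroidal x-axis using Ī + A·d² with d = y − 5.6:
  web: d = 0 in → contributes +29.26933 in⁴
  top flange (beyond web): d = 5.275 in → contributes +93.26414 in⁴
  bottom flange (beyond web): d = -5.275 in → contributes +93.26414 in⁴
Total I = 215.7976 in⁴.
For the y-axis: x̄ = 2.028791 in.
Repeating about the centroidal y-axis gives I_y = 29.20459 in⁴.

I_x ≈ 215.80 in⁴, I_y ≈ 29.205 in⁴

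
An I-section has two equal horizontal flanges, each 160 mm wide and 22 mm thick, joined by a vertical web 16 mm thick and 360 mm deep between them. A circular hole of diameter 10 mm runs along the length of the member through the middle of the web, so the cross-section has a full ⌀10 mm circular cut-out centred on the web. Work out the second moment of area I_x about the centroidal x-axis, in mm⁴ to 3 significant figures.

I_x ≈ 3.19 × 10⁸ mm⁴

Break the section into simple shapes (no overlaps), measuring from the bottom-left corner of the bounding box.
Bottom flange: 160 × 22, A = 3 520 mm², y = 11 mm, Ī = 141 973 mm⁴.
Web: 16 × 360, A = 5 760 mm², y = 202 mm, Ī = 62 208 000 mm⁴.
Top flange: 160 × 22, A = 3 520 mm², y = 393 mm, Ī = 141 973 mm⁴.
Hole (subtracted): ⌀10, A = 78.54 mm², y = 202 mm, Ī = 490.87 mm⁴.
By symmetry the centroid is at mid-height, ȳ = 202 mm.
Transfer each piece to the centroidal x-axis using Ī + A·d² with d = y − 202:
  bottom flange: d = -191 mm → contributes +128 555 093 mm⁴
  web: d = 0 mm → contributes +62 208 000 mm⁴
  top flange: d = 191 mm → contributes +128 555 093 mm⁴
  hole: d = 0 mm → contributes −490.87 mm⁴
Total I = 319 317 696 mm⁴.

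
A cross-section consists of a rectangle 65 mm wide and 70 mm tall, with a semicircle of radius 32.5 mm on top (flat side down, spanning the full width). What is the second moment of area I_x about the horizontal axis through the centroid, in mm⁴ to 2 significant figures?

I_x ≈ 4.9 × 10⁶ mm⁴

Break the section into simple shapes (no overlaps), measuring from the bottom-left corner of the bounding box.
Rectangular body: 65 × 70, A = 4 550 mm², y = 35 mm, Ī = 1 857 917 mm⁴.
Semicircular cap: semicircle r = 32.5, A = 1 659 mm², y = 83.79 mm, Ī = 122 452 mm⁴.
Centroid: ȳ = ΣA·y / ΣA = 48.04 mm.
Transfer each piece to the horizontal axis through the centroid using Ī + A·d² with d = y − 48.04:
  rectangular body: d = -13.04 mm → contributes +2 631 385 mm⁴
  semicircular cap: d = 35.76 mm → contributes +2 243 582 mm⁴
Total I = 4 874 967 mm⁴.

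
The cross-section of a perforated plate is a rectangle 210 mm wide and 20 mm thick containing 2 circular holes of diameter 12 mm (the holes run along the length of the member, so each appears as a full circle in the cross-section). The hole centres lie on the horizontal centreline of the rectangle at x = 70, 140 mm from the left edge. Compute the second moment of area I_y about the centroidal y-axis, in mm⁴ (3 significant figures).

I_y ≈ 1.52 × 10⁷ mm⁴

Split into non-overlapping primitives; take the origin at the lower-left of the bounding box.
Plate: 210 × 20, A = 4 200 mm², x = 105 mm, Ī = 15 435 000 mm⁴.
Hole 1 (subtracted): ⌀12, A = 113.1 mm², x = 70 mm, Ī = 1017.9 mm⁴.
Hole 2 (subtracted): ⌀12, A = 113.1 mm², x = 140 mm, Ī = 1017.9 mm⁴.
By symmetry the centroid is at mid-width, x̄ = 105 mm.
Transfer each piece to the centroidal y-axis using Ī + A·d² with d = x − 105:
  plate: d = 0 mm → contributes +15 435 000 mm⁴
  hole 1: d = -35 mm → contributes −139 562 mm⁴
  hole 2: d = 35 mm → contributes −139 562 mm⁴
Total I = 15 155 876 mm⁴.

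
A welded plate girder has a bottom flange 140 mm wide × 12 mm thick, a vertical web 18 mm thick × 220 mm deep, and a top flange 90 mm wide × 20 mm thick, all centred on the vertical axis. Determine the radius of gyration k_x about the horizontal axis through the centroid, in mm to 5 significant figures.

Decompose the section into non-overlapping parts with the origin at the bottom-left of its bounding rectangle.
Bottom plate: 140 × 12, A = 1 680 mm², y = 6 mm, Ī = 20 160 mm⁴.
Web plate: 18 × 220, A = 3 960 mm², y = 122 mm, Ī = 15 972 000 mm⁴.
Top plate: 90 × 20, A = 1 800 mm², y = 242 mm, Ī = 60 000 mm⁴.
Centroid: ȳ = ΣA·y / ΣA = 124.8387 mm.
Transfer each piece to the horizontal axis through the centroid using Ī + A·d² with d = y − 124.8387:
  bottom plate: d = -118.8387 mm → contributes +23 746 193 mm⁴
  web plate: d = -2.83871 mm → contributes +16 003 911 mm⁴
  top plate: d = 117.1613 mm → contributes +24 768 182 mm⁴
Total I = 64 518 286 mm⁴.
Radius of gyration: k = √(I/A) = √(64 518 286 / 7 440) = 93.12257 mm.

k_x ≈ 93.123 mm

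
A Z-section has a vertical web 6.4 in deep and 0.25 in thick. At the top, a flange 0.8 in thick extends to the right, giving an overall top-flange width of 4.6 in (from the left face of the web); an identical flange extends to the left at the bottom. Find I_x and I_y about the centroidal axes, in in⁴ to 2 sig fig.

Treat the section as a set of non-overlapping primitives; coordinates are from the bounding-box lower-left.
Web: 0.25 × 6.4, A = 1.6 in², y = 3.2 in, Ī = 5.461 in⁴.
Top flange (beyond web): 4.35 × 0.8, A = 3.48 in², y = 6 in, Ī = 0.1856 in⁴.
Bottom flange (beyond web): 4.35 × 0.8, A = 3.48 in², y = 0.4 in, Ī = 0.1856 in⁴.
Centroid: ȳ = ΣA·y / ΣA = 3.2 in.
Transfer each piece to the centroidal x-axis using Ī + A·d² with d = y − 3.2:
  web: d = 0 in → contributes +5.461 in⁴
  top flange (beyond web): d = 2.8 in → contributes +27.47 in⁴
  bottom flange (beyond web): d = -2.8 in → contributes +27.47 in⁴
Total I = 60.4 in⁴.
For the y-axis: x̄ = 4.475 in.
Repeating about the centroidal y-axis gives I_y = 47.8 in⁴.

I_x ≈ 60 in⁴, I_y ≈ 48 in⁴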